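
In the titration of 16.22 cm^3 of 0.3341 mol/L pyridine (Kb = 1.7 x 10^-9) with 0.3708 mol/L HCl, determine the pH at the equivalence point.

n(C5H5N) = 0.3341 x 0.01622 = 0.005419 mol; V(HCl) at equivalence = 0.005419/0.3708 = 0.01461 L.
At equivalence the base is fully converted to C5H5NH+; total volume = 0.03083 L, so [C5H5NH+] = 0.005419/0.03083 = 0.1757 M.
Ka(C5H5NH+) = Kw/Kb = 1.0e-14 / 1.7 x 10^-9 = 5.88e-6.
[H^+] = sqrt(Ka x [C5H5NH+]) = sqrt(5.88e-6 x 0.1757) = 0.00102 M.
pH = -log(0.00102) = 2.99.

2.99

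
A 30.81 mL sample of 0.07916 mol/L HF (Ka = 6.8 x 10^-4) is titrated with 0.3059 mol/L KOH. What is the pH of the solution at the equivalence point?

n(HF) = 0.07916 x 0.03081 = 0.002439 mol; V(KOH) at equivalence = 0.002439/0.3059 = 0.007973 L.
At equivalence all the acid is converted to F-; total volume = 0.03081 + 0.007973 = 0.03878 L, so [F-] = 0.002439/0.03878 = 0.06289 M.
Kb = Kw/Ka = 1.0e-14 / 6.8 x 10^-4 = 1.47e-11.
[OH^-] = sqrt(Kb x [F-]) = sqrt(1.47e-11 x 0.06289) = 9.62e-7 M.
pOH = 6.02, so pH = 14.00 - 6.02 = 7.98.

7.98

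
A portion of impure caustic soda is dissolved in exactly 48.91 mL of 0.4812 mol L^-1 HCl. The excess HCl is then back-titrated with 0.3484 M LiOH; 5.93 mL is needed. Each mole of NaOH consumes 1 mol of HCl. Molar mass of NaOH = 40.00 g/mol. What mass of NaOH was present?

0.859 g

Total n(HCl) added = 0.4812 x 0.04891 = 0.02354 mol.
n(LiOH) used = 0.3484 x 0.005930 = 0.002066 mol, which equals the excess n(HCl).
So n(HCl) consumed by the sample = 0.02354 - 0.002066 = 0.02147 mol.
n(NaOH) = 0.02147 / 1 = 0.02147 mol.
mass = 0.02147 mol x 40.00 g/mol = 0.859 g.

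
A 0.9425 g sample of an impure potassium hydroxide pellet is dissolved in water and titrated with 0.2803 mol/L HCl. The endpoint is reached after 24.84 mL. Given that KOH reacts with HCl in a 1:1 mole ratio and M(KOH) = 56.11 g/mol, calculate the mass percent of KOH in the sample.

n(HCl) = 0.2803 x 0.02484 = 0.006963 mol.
n(KOH) = 0.006963 / 1 = 0.006963 mol.
mass of KOH = 0.006963 x 56.11 = 0.3907 g.
% purity = 0.3907 / 0.9425 x 100 = 41.5%.

41.5%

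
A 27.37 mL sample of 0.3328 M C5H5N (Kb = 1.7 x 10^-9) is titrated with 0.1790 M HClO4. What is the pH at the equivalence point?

3.08

n(C5H5N) = 0.3328 x 0.02737 = 0.009109 mol; V(HClO4) at equivalence = 0.009109/0.1790 = 0.05089 L.
At equivalence the base is fully converted to C5H5NH+; total volume = 0.07826 L, so [C5H5NH+] = 0.009109/0.07826 = 0.1164 M.
Ka(C5H5NH+) = Kw/Kb = 1.0e-14 / 1.7 x 10^-9 = 5.88e-6.
[H^+] = sqrt(Ka x [C5H5NH+]) = sqrt(5.88e-6 x 0.1164) = 0.000827 M.
pH = -log(0.000827) = 3.08.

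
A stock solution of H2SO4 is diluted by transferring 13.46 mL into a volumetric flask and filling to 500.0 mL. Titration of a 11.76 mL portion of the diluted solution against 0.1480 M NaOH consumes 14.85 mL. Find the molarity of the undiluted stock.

3.47 M

n(NaOH) = 0.1480 x 0.01485 = 0.002198 mol.
n(H2SO4) in the aliquot = 0.002198 x 1/2 = 0.001099 mol.
[diluted H2SO4] = 0.001099 / 0.01176 = 0.09344 M.
Dilution factor = 500.0/13.46 = 37.15, so [stock] = 0.09344 x 37.15 = 3.47 M.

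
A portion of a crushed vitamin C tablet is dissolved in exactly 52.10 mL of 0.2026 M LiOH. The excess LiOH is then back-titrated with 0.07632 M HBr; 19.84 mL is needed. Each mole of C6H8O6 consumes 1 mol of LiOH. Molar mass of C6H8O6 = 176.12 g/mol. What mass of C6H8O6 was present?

1.59 g

Total n(LiOH) added = 0.2026 x 0.05210 = 0.01056 mol.
n(HBr) used = 0.07632 x 0.01984 = 0.001514 mol, which equals the excess n(LiOH).
So n(LiOH) consumed by the sample = 0.01056 - 0.001514 = 0.009041 mol.
n(C6H8O6) = 0.009041 / 1 = 0.009041 mol.
mass = 0.009041 mol x 176.12 g/mol = 1.59 g.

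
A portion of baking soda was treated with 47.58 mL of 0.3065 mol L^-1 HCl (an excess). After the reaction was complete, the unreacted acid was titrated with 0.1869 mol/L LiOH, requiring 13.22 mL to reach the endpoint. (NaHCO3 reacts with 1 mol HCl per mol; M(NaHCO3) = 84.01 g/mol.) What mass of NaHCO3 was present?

1.02 g

Total n(HCl) added = 0.3065 x 0.04758 = 0.01458 mol.
n(LiOH) used = 0.1869 x 0.01322 = 0.002471 mol, which equals the excess n(HCl).
So n(HCl) consumed by the sample = 0.01458 - 0.002471 = 0.01211 mol.
n(NaHCO3) = 0.01211 / 1 = 0.01211 mol.
mass = 0.01211 mol x 84.01 g/mol = 1.02 g.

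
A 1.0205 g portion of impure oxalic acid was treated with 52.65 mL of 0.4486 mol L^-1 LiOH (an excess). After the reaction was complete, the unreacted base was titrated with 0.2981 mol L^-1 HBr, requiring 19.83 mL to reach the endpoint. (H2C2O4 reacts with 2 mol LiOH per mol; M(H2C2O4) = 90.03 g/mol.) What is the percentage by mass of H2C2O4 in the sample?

78.1%

Total n(LiOH) added = 0.4486 x 0.05265 = 0.02362 mol.
n(HBr) used = 0.2981 x 0.01983 = 0.005911 mol, which equals the excess n(LiOH).
So n(LiOH) consumed by the sample = 0.02362 - 0.005911 = 0.01771 mol.
n(H2C2O4) = 0.01771 / 2 = 0.008854 mol.
mass H2C2O4 = 0.008854 x 90.03 = 0.7971 g, so %H2C2O4 = 0.7971/1.0205 x 100 = 78.1%.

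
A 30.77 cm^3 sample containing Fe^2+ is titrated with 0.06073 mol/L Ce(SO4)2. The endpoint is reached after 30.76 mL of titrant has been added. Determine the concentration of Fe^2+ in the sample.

n(Ce(SO4)2) = 0.06073 x 0.03076 = 0.001868 mol.
From the balanced equation, 1 mol Ce(SO4)2 reacts with 1 mol Fe^2+, so n(Fe^2+) = 0.001868 x 1/1 = 0.001868 mol.
[Fe^2+] = 0.001868 / 0.03077 L = 0.0607 M.

0.0607 M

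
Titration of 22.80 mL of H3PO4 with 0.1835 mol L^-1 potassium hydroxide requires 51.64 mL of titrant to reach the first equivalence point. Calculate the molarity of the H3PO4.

n(KOH) = 0.1835 x 0.05164 = 0.009476 mol.
At the first equivalence point, 1 mol OH^- react per mol H3PO4, so n(H3PO4) = 0.009476 / 1 = 0.009476 mol.
[H3PO4] = 0.009476 / 0.02280 L = 0.416 M.

0.416 M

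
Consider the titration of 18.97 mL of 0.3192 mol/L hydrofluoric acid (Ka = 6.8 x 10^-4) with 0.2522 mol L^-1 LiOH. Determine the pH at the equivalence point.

n(HF) = 0.3192 x 0.01897 = 0.006055 mol; V(LiOH) at equivalence = 0.006055/0.2522 = 0.02401 L.
At equivalence all the acid is converted to F-; total volume = 0.01897 + 0.02401 = 0.04298 L, so [F-] = 0.006055/0.04298 = 0.1409 M.
Kb = Kw/Ka = 1.0e-14 / 6.8 x 10^-4 = 1.47e-11.
[OH^-] = sqrt(Kb x [F-]) = sqrt(1.47e-11 x 0.1409) = 1.44e-6 M.
pOH = 5.84, so pH = 14.00 - 5.84 = 8.16.

8.16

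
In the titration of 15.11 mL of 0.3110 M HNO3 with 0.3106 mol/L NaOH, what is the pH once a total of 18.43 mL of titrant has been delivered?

12.49

n(acid) = 0.3110 x 0.01511 = 0.004699 mol; n(NaOH) added = 0.3106 x 0.01843 = 0.005724 mol.
Base is in excess by 0.005724 - 0.004699 = 0.001025 mol in a total volume of 0.03354 L.
[OH^-] = 0.001025/0.03354 = 0.03056 M, so pOH = 1.51 and pH = 14.00 - 1.51 = 12.49.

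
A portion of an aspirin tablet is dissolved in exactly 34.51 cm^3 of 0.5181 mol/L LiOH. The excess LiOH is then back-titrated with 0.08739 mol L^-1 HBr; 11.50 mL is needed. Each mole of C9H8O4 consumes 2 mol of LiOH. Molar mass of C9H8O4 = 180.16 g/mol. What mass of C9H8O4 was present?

Total n(LiOH) added = 0.5181 x 0.03451 = 0.01788 mol.
n(HBr) used = 0.08739 x 0.01150 = 0.001005 mol, which equals the excess n(LiOH).
So n(LiOH) consumed by the sample = 0.01788 - 0.001005 = 0.01687 mol.
n(C9H8O4) = 0.01687 / 2 = 0.008437 mol.
mass = 0.008437 mol x 180.16 g/mol = 1.52 g.

1.52 g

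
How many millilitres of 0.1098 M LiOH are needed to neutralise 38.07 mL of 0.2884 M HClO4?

100 mL

n(HClO4) = 0.2884 mol/L x 0.03807 L = 0.01098 mol.
At equivalence n(LiOH) = n(HClO4) = 0.01098 mol.
V(LiOH) = 0.01098 / 0.1098 = 0.09999 L = 100 mL.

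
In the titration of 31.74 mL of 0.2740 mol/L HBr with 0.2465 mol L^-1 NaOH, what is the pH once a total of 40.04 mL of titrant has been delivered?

12.21

n(acid) = 0.2740 x 0.03174 = 0.008697 mol; n(NaOH) added = 0.2465 x 0.04004 = 0.009870 mol.
Base is in excess by 0.009870 - 0.008697 = 0.001173 mol in a total volume of 0.07178 L.
[OH^-] = 0.001173/0.07178 = 0.01634 M, so pOH = 1.79 and pH = 14.00 - 1.79 = 12.21.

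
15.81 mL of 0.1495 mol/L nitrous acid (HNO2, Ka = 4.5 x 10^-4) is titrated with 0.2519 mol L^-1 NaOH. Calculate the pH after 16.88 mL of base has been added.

n(acid) = 0.1495 x 0.01581 = 0.002364 mol; n(NaOH) added = 0.2519 x 0.01688 = 0.004252 mol.
Base is in excess by 0.004252 - 0.002364 = 0.001888 mol in a total volume of 0.03269 L.
[OH^-] = 0.001888/0.03269 = 0.05777 M, so pOH = 1.24 and pH = 14.00 - 1.24 = 12.76.

12.76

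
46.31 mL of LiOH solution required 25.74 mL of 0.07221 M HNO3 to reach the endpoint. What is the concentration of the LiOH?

n(HNO3) delivered = 0.07221 x 0.02574 = 0.001859 mol.
For a 1:1 reaction, n(LiOH) = 0.001859 mol.
[LiOH] = 0.001859 mol / 0.04631 L = 0.0401 M.

0.0401 M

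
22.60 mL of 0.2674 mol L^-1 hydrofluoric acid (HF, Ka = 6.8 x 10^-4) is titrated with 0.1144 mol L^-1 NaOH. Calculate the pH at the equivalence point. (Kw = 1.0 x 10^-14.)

8.04

n(HF) = 0.2674 x 0.02260 = 0.006043 mol; V(NaOH) at equivalence = 0.006043/0.1144 = 0.05283 L.
At equivalence all the acid is converted to F-; total volume = 0.02260 + 0.05283 = 0.07543 L, so [F-] = 0.006043/0.07543 = 0.08012 M.
Kb = Kw/Ka = 1.0e-14 / 6.8 x 10^-4 = 1.47e-11.
[OH^-] = sqrt(Kb x [F-]) = sqrt(1.47e-11 x 0.08012) = 1.09e-6 M.
pOH = 5.96, so pH = 14.00 - 5.96 = 8.04.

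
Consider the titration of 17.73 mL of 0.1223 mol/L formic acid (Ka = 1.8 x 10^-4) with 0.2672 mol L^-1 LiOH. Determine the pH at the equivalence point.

n(HCOOH) = 0.1223 x 0.01773 = 0.002168 mol; V(LiOH) at equivalence = 0.002168/0.2672 = 0.008115 L.
At equivalence all the acid is converted to HCOO-; total volume = 0.01773 + 0.008115 = 0.02585 L, so [HCOO-] = 0.002168/0.02585 = 0.08390 M.
Kb = Kw/Ka = 1.0e-14 / 1.8 x 10^-4 = 5.56e-11.
[OH^-] = sqrt(Kb x [HCOO-]) = sqrt(5.56e-11 x 0.08390) = 2.16e-6 M.
pOH = 5.67, so pH = 14.00 - 5.67 = 8.33.

8.33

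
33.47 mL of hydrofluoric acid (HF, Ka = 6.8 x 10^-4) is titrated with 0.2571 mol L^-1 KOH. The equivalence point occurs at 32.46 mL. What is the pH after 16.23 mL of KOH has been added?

16.23 mL is exactly half the equivalence volume (32.46/2), i.e. the half-equivalence point.
There, n(HA) = n(A^-), so pH = pKa = -log(6.8 x 10^-4) = 3.17.

3.17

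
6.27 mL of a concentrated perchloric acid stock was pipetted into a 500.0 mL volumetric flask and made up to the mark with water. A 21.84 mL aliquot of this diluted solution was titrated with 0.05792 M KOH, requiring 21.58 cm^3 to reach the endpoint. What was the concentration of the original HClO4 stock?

n(KOH) = 0.05792 x 0.02158 = 0.001250 mol.
n(HClO4) in the aliquot = 0.001250 mol.
[diluted HClO4] = 0.001250 / 0.02184 = 0.05723 M.
Dilution factor = 500.0/6.270 = 79.74, so [stock] = 0.05723 x 79.74 = 4.56 M.

4.56 M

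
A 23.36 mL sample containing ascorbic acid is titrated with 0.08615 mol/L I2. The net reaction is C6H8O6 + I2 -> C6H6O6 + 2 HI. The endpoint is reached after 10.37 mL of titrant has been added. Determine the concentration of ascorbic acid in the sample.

0.0382 M

n(I2) = 0.08615 x 0.01037 = 0.0008934 mol.
From the balanced equation, 1 mol I2 reacts with 1 mol ascorbic acid, so n(ascorbic acid) = 0.0008934 x 1/1 = 0.0008934 mol.
[ascorbic acid] = 0.0008934 / 0.02336 L = 0.0382 M.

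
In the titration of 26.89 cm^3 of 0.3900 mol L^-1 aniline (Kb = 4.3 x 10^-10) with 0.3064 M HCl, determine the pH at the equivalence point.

2.70

n(C6H5NH2) = 0.3900 x 0.02689 = 0.01049 mol; V(HCl) at equivalence = 0.01049/0.3064 = 0.03423 L.
At equivalence the base is fully converted to C6H5NH3+; total volume = 0.06112 L, so [C6H5NH3+] = 0.01049/0.06112 = 0.1716 M.
Ka(C6H5NH3+) = Kw/Kb = 1.0e-14 / 4.3 x 10^-10 = 2.33e-5.
[H^+] = sqrt(Ka x [C6H5NH3+]) = sqrt(2.33e-5 x 0.1716) = 0.00200 M.
pH = -log(0.00200) = 2.70.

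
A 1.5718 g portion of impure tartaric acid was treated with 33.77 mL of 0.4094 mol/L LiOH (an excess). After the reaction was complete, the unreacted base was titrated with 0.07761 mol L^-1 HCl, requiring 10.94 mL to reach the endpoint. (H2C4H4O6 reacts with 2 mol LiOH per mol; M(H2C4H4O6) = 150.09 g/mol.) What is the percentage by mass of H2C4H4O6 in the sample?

62.0%

Total n(LiOH) added = 0.4094 x 0.03377 = 0.01383 mol.
n(HCl) used = 0.07761 x 0.01094 = 0.0008491 mol, which equals the excess n(LiOH).
So n(LiOH) consumed by the sample = 0.01383 - 0.0008491 = 0.01298 mol.
n(H2C4H4O6) = 0.01298 / 2 = 0.006488 mol.
mass H2C4H4O6 = 0.006488 x 150.09 = 0.9738 g, so %H2C4H4O6 = 0.9738/1.5718 x 100 = 62.0%.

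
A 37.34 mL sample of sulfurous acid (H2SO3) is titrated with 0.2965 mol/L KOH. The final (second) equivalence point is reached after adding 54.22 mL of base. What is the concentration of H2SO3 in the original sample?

0.215 M

n(KOH) = 0.2965 x 0.05422 = 0.01608 mol.
At the final (second) equivalence point, 2 mol OH^- react per mol H2SO3, so n(H2SO3) = 0.01608 / 2 = 0.008038 mol.
[H2SO3] = 0.008038 / 0.03734 L = 0.215 M.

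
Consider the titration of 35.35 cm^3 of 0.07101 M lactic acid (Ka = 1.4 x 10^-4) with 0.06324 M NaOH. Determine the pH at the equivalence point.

8.19

n(HC3H5O3) = 0.07101 x 0.03535 = 0.002510 mol; V(NaOH) at equivalence = 0.002510/0.06324 = 0.03969 L.
At equivalence all the acid is converted to C3H5O3-; total volume = 0.03535 + 0.03969 = 0.07504 L, so [C3H5O3-] = 0.002510/0.07504 = 0.03345 M.
Kb = Kw/Ka = 1.0e-14 / 1.4 x 10^-4 = 7.14e-11.
[OH^-] = sqrt(Kb x [C3H5O3-]) = sqrt(7.14e-11 x 0.03345) = 1.55e-6 M.
pOH = 5.81, so pH = 14.00 - 5.81 = 8.19.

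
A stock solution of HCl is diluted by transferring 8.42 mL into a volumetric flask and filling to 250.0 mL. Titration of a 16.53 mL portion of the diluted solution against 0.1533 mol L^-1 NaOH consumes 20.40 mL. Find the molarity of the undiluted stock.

5.62 M

n(NaOH) = 0.1533 x 0.02040 = 0.003127 mol.
n(HCl) in the aliquot = 0.003127 mol.
[diluted HCl] = 0.003127 / 0.01653 = 0.1892 M.
Dilution factor = 250.0/8.420 = 29.69, so [stock] = 0.1892 x 29.69 = 5.62 M.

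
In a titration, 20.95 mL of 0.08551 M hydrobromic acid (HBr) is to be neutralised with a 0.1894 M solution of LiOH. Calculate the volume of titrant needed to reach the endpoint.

n(HBr) = 0.08551 mol/L x 0.02095 L = 0.001791 mol.
At equivalence n(LiOH) = n(HBr) = 0.001791 mol.
V(LiOH) = 0.001791 / 0.1894 = 0.009458 L = 9.46 mL.

9.46 mL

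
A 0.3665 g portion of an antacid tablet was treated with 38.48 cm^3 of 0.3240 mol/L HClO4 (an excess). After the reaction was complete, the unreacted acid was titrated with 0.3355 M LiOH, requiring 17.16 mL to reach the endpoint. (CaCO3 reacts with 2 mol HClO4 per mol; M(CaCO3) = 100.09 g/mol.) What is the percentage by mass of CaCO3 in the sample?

91.6%

Total n(HClO4) added = 0.3240 x 0.03848 = 0.01247 mol.
n(LiOH) used = 0.3355 x 0.01716 = 0.005757 mol, which equals the excess n(HClO4).
So n(HClO4) consumed by the sample = 0.01247 - 0.005757 = 0.006710 mol.
n(CaCO3) = 0.006710 / 2 = 0.003355 mol.
mass CaCO3 = 0.003355 x 100.09 = 0.3358 g, so %CaCO3 = 0.3358/0.3665 x 100 = 91.6%.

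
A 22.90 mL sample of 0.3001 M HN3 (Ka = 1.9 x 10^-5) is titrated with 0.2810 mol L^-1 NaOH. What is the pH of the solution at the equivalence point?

n(HN3) = 0.3001 x 0.02290 = 0.006872 mol; V(NaOH) at equivalence = 0.006872/0.2810 = 0.02446 L.
At equivalence all the acid is converted to N3-; total volume = 0.02290 + 0.02446 = 0.04736 L, so [N3-] = 0.006872/0.04736 = 0.1451 M.
Kb = Kw/Ka = 1.0e-14 / 1.9 x 10^-5 = 5.26e-10.
[OH^-] = sqrt(Kb x [N3-]) = sqrt(5.26e-10 x 0.1451) = 8.74e-6 M.
pOH = 5.06, so pH = 14.00 - 5.06 = 8.94.

8.94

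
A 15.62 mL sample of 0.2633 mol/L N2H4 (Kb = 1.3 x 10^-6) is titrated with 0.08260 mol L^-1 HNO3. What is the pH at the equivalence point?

n(N2H4) = 0.2633 x 0.01562 = 0.004113 mol; V(HNO3) at equivalence = 0.004113/0.08260 = 0.04979 L.
At equivalence the base is fully converted to N2H5+; total volume = 0.06541 L, so [N2H5+] = 0.004113/0.06541 = 0.06288 M.
Ka(N2H5+) = Kw/Kb = 1.0e-14 / 1.3 x 10^-6 = 7.69e-9.
[H^+] = sqrt(Ka x [N2H5+]) = sqrt(7.69e-9 x 0.06288) = 2.20e-5 M.
pH = -log(2.20e-5) = 4.66.

4.66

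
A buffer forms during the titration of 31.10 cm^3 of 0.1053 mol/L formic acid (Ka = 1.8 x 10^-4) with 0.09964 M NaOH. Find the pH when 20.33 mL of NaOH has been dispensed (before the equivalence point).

3.95

Initial n(HCOOH) = 0.1053 x 0.03110 = 0.003275 mol.
n(NaOH) added = 0.09964 x 0.02033 = 0.002026 mol, converting that many moles of HCOOH to HCOO-.
Remaining n(HCOOH) = 0.001249 mol; n(HCOO-) = 0.002026 mol.
By Henderson-Hasselbalch, pH = pKa + log([A^-]/[HA]) = 3.74 + log(0.002026/0.001249) = 3.74 + (+0.21) = 3.95.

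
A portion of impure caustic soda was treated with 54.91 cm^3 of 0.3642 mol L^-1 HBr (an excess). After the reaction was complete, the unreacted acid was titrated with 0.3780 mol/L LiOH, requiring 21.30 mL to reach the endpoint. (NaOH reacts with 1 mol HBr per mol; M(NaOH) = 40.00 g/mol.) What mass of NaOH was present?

Total n(HBr) added = 0.3642 x 0.05491 = 0.02000 mol.
n(LiOH) used = 0.3780 x 0.02130 = 0.008051 mol, which equals the excess n(HBr).
So n(HBr) consumed by the sample = 0.02000 - 0.008051 = 0.01195 mol.
n(NaOH) = 0.01195 / 1 = 0.01195 mol.
mass = 0.01195 mol x 40.00 g/mol = 0.478 g.

0.478 g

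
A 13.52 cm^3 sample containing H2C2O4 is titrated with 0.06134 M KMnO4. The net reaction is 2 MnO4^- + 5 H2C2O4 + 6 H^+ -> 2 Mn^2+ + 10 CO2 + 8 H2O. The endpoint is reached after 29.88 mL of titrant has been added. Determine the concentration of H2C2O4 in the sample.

0.339 M

n(KMnO4) = 0.06134 x 0.02988 = 0.001833 mol.
From the balanced equation, 2 mol KMnO4 reacts with 5 mol H2C2O4, so n(H2C2O4) = 0.001833 x 5/2 = 0.004582 mol.
[H2C2O4] = 0.004582 / 0.01352 L = 0.339 M.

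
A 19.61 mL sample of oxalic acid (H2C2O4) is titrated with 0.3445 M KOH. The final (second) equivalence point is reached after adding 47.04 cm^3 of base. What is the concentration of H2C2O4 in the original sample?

0.413 M

n(KOH) = 0.3445 x 0.04704 = 0.01621 mol.
At the final (second) equivalence point, 2 mol OH^- react per mol H2C2O4, so n(H2C2O4) = 0.01621 / 2 = 0.008103 mol.
[H2C2O4] = 0.008103 / 0.01961 L = 0.413 M.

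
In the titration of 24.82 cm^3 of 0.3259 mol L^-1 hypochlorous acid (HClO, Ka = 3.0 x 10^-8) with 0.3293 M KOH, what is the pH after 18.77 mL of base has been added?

Initial n(HClO) = 0.3259 x 0.02482 = 0.008089 mol.
n(KOH) added = 0.3293 x 0.01877 = 0.006181 mol, converting that many moles of HClO to ClO-.
Remaining n(HClO) = 0.001908 mol; n(ClO-) = 0.006181 mol.
By Henderson-Hasselbalch, pH = pKa + log([A^-]/[HA]) = 7.52 + log(0.006181/0.001908) = 7.52 + (+0.51) = 8.03.

8.03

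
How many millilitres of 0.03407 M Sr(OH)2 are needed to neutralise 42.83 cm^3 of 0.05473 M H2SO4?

n(H2SO4) = 0.05473 mol/L x 0.04283 L = 0.002344 mol.
At equivalence n(Sr(OH)2) = n(H2SO4) = 0.002344 mol.
V(Sr(OH)2) = 0.002344 / 0.03407 = 0.06880 L = 68.8 mL.

68.8 mL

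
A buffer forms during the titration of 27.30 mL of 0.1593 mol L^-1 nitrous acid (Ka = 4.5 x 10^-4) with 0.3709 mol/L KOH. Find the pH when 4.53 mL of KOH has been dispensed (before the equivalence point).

Initial n(HNO2) = 0.1593 x 0.02730 = 0.004349 mol.
n(KOH) added = 0.3709 x 0.004530 = 0.001680 mol, converting that many moles of HNO2 to NO2-.
Remaining n(HNO2) = 0.002669 mol; n(NO2-) = 0.001680 mol.
By Henderson-Hasselbalch, pH = pKa + log([A^-]/[HA]) = 3.35 + log(0.001680/0.002669) = 3.35 + (-0.20) = 3.15.

3.15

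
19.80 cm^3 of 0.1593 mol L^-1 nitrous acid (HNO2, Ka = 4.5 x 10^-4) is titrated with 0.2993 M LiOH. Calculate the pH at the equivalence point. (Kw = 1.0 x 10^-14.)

8.18

n(HNO2) = 0.1593 x 0.01980 = 0.003154 mol; V(LiOH) at equivalence = 0.003154/0.2993 = 0.01054 L.
At equivalence all the acid is converted to NO2-; total volume = 0.01980 + 0.01054 = 0.03034 L, so [NO2-] = 0.003154/0.03034 = 0.1040 M.
Kb = Kw/Ka = 1.0e-14 / 4.5 x 10^-4 = 2.22e-11.
[OH^-] = sqrt(Kb x [NO2-]) = sqrt(2.22e-11 x 0.1040) = 1.52e-6 M.
pOH = 5.82, so pH = 14.00 - 5.82 = 8.18.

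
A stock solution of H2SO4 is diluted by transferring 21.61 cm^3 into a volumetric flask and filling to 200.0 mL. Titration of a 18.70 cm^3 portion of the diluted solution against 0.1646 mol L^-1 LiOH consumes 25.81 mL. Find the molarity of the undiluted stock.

1.05 M

n(LiOH) = 0.1646 x 0.02581 = 0.004248 mol.
n(H2SO4) in the aliquot = 0.004248 x 1/2 = 0.002124 mol.
[diluted H2SO4] = 0.002124 / 0.01870 = 0.1136 M.
Dilution factor = 200.0/21.61 = 9.255, so [stock] = 0.1136 x 9.255 = 1.05 M.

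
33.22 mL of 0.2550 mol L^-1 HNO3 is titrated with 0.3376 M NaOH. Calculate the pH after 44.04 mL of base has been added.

12.92

n(acid) = 0.2550 x 0.03322 = 0.008471 mol; n(NaOH) added = 0.3376 x 0.04404 = 0.01487 mol.
Base is in excess by 0.01487 - 0.008471 = 0.006397 mol in a total volume of 0.07726 L.
[OH^-] = 0.006397/0.07726 = 0.08280 M, so pOH = 1.08 and pH = 14.00 - 1.08 = 12.92.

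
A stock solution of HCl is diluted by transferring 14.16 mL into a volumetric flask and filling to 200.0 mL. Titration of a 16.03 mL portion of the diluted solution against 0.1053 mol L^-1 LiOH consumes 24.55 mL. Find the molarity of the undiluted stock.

2.28 M

n(LiOH) = 0.1053 x 0.02455 = 0.002585 mol.
n(HCl) in the aliquot = 0.002585 mol.
[diluted HCl] = 0.002585 / 0.01603 = 0.1613 M.
Dilution factor = 200.0/14.16 = 14.12, so [stock] = 0.1613 x 14.12 = 2.28 M.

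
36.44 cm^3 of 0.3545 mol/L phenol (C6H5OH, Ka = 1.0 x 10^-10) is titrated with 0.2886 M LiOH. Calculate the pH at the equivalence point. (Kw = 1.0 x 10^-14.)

n(C6H5OH) = 0.3545 x 0.03644 = 0.01292 mol; V(LiOH) at equivalence = 0.01292/0.2886 = 0.04476 L.
At equivalence all the acid is converted to C6H5O-; total volume = 0.03644 + 0.04476 = 0.08120 L, so [C6H5O-] = 0.01292/0.08120 = 0.1591 M.
Kb = Kw/Ka = 1.0e-14 / 1.0 x 10^-10 = 0.000100.
[OH^-] = sqrt(Kb x [C6H5O-]) = sqrt(0.000100 x 0.1591) = 0.00399 M.
pOH = 2.40, so pH = 14.00 - 2.40 = 11.60.

11.60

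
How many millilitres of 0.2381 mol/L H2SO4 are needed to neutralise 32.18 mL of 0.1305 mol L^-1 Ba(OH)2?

17.6 mL

n(Ba(OH)2) = 0.1305 mol/L x 0.03218 L = 0.004199 mol.
At equivalence n(H2SO4) = n(Ba(OH)2) = 0.004199 mol.
V(H2SO4) = 0.004199 / 0.2381 = 0.01764 L = 17.6 mL.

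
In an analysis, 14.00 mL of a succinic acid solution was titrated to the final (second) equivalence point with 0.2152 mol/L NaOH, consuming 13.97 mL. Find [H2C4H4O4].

n(NaOH) = 0.2152 x 0.01397 = 0.003006 mol.
At the final (second) equivalence point, 2 mol OH^- react per mol H2C4H4O4, so n(H2C4H4O4) = 0.003006 / 2 = 0.001503 mol.
[H2C4H4O4] = 0.001503 / 0.01400 L = 0.107 M.

0.107 M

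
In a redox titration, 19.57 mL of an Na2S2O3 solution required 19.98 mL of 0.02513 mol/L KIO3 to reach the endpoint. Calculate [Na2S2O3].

n(KIO3) = 0.02513 x 0.01998 = 0.0005021 mol.
From the balanced equation, 1 mol KIO3 reacts with 6 mol Na2S2O3, so n(Na2S2O3) = 0.0005021 x 6/1 = 0.003013 mol.
[Na2S2O3] = 0.003013 / 0.01957 L = 0.154 M.

0.154 M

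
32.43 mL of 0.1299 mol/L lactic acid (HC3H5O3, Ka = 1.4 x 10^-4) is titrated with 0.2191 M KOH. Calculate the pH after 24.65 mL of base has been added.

n(acid) = 0.1299 x 0.03243 = 0.004213 mol; n(KOH) added = 0.2191 x 0.02465 = 0.005401 mol.
Base is in excess by 0.005401 - 0.004213 = 0.001188 mol in a total volume of 0.05708 L.
[OH^-] = 0.001188/0.05708 = 0.02082 M, so pOH = 1.68 and pH = 14.00 - 1.68 = 12.32.

12.32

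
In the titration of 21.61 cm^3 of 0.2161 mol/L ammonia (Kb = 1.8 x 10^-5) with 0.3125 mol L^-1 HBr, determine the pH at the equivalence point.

5.07

n(NH3) = 0.2161 x 0.02161 = 0.004670 mol; V(HBr) at equivalence = 0.004670/0.3125 = 0.01494 L.
At equivalence the base is fully converted to NH4+; total volume = 0.03655 L, so [NH4+] = 0.004670/0.03655 = 0.1278 M.
Ka(NH4+) = Kw/Kb = 1.0e-14 / 1.8 x 10^-5 = 5.56e-10.
[H^+] = sqrt(Ka x [NH4+]) = sqrt(5.56e-10 x 0.1278) = 8.42e-6 M.
pH = -log(8.42e-6) = 5.07.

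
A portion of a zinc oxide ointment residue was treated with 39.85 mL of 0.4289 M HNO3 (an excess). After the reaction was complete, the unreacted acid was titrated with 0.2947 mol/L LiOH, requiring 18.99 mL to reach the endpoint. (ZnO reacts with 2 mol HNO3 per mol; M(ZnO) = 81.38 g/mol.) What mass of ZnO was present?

Total n(HNO3) added = 0.4289 x 0.03985 = 0.01709 mol.
n(LiOH) used = 0.2947 x 0.01899 = 0.005596 mol, which equals the excess n(HNO3).
So n(HNO3) consumed by the sample = 0.01709 - 0.005596 = 0.01150 mol.
n(ZnO) = 0.01150 / 2 = 0.005748 mol.
mass = 0.005748 mol x 81.38 g/mol = 0.468 g.

0.468 g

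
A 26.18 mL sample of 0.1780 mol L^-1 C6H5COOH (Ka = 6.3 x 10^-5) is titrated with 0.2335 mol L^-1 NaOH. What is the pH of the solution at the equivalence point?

8.60

n(C6H5COOH) = 0.1780 x 0.02618 = 0.004660 mol; V(NaOH) at equivalence = 0.004660/0.2335 = 0.01996 L.
At equivalence all the acid is converted to C6H5COO-; total volume = 0.02618 + 0.01996 = 0.04614 L, so [C6H5COO-] = 0.004660/0.04614 = 0.1010 M.
Kb = Kw/Ka = 1.0e-14 / 6.3 x 10^-5 = 1.59e-10.
[OH^-] = sqrt(Kb x [C6H5COO-]) = sqrt(1.59e-10 x 0.1010) = 4.00e-6 M.
pOH = 5.40, so pH = 14.00 - 5.40 = 8.60.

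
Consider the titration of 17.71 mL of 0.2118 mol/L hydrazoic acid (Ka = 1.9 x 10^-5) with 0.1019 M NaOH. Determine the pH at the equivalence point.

8.78

n(HN3) = 0.2118 x 0.01771 = 0.003751 mol; V(NaOH) at equivalence = 0.003751/0.1019 = 0.03681 L.
At equivalence all the acid is converted to N3-; total volume = 0.01771 + 0.03681 = 0.05452 L, so [N3-] = 0.003751/0.05452 = 0.06880 M.
Kb = Kw/Ka = 1.0e-14 / 1.9 x 10^-5 = 5.26e-10.
[OH^-] = sqrt(Kb x [N3-]) = sqrt(5.26e-10 x 0.06880) = 6.02e-6 M.
pOH = 5.22, so pH = 14.00 - 5.22 = 8.78.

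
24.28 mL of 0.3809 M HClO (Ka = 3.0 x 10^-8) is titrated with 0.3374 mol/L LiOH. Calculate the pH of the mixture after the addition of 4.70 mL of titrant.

Initial n(HClO) = 0.3809 x 0.02428 = 0.009248 mol.
n(LiOH) added = 0.3374 x 0.004700 = 0.001586 mol, converting that many moles of HClO to ClO-.
Remaining n(HClO) = 0.007662 mol; n(ClO-) = 0.001586 mol.
By Henderson-Hasselbalch, pH = pKa + log([A^-]/[HA]) = 7.52 + log(0.001586/0.007662) = 7.52 + (-0.68) = 6.84.

6.84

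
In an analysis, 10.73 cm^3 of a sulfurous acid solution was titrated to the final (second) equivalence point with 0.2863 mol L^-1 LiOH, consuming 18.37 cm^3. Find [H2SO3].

0.245 M

n(LiOH) = 0.2863 x 0.01837 = 0.005259 mol.
At the final (second) equivalence point, 2 mol OH^- react per mol H2SO3, so n(H2SO3) = 0.005259 / 2 = 0.002630 mol.
[H2SO3] = 0.002630 / 0.01073 L = 0.245 M.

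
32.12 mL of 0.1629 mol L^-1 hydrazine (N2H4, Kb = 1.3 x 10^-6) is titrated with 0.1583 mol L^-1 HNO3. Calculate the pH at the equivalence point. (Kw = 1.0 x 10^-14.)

n(N2H4) = 0.1629 x 0.03212 = 0.005232 mol; V(HNO3) at equivalence = 0.005232/0.1583 = 0.03305 L.
At equivalence the base is fully converted to N2H5+; total volume = 0.06517 L, so [N2H5+] = 0.005232/0.06517 = 0.08028 M.
Ka(N2H5+) = Kw/Kb = 1.0e-14 / 1.3 x 10^-6 = 7.69e-9.
[H^+] = sqrt(Ka x [N2H5+]) = sqrt(7.69e-9 x 0.08028) = 2.49e-5 M.
pH = -log(2.49e-5) = 4.60.

4.60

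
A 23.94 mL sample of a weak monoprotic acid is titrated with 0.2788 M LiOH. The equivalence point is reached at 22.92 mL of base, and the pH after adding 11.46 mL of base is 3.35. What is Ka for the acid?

11.46 mL is half of the equivalence volume, so this is the half-equivalence point where [HA] = [A^-].
At half-equivalence pH = pKa, so pKa = 3.35.
Ka = 10^(-3.35) = 4.5 x 10^-4.

4.5 x 10^-4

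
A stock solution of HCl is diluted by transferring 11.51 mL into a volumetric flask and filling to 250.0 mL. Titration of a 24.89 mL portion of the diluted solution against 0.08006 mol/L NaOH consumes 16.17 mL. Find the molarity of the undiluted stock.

n(NaOH) = 0.08006 x 0.01617 = 0.001295 mol.
n(HCl) in the aliquot = 0.001295 mol.
[diluted HCl] = 0.001295 / 0.02489 = 0.05201 M.
Dilution factor = 250.0/11.51 = 21.72, so [stock] = 0.05201 x 21.72 = 1.13 M.

1.13 M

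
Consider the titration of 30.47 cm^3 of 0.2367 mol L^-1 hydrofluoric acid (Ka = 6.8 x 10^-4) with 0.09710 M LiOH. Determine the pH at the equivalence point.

8.00

n(HF) = 0.2367 x 0.03047 = 0.007212 mol; V(LiOH) at equivalence = 0.007212/0.09710 = 0.07428 L.
At equivalence all the acid is converted to F-; total volume = 0.03047 + 0.07428 = 0.1047 L, so [F-] = 0.007212/0.1047 = 0.06885 M.
Kb = Kw/Ka = 1.0e-14 / 6.8 x 10^-4 = 1.47e-11.
[OH^-] = sqrt(Kb x [F-]) = sqrt(1.47e-11 x 0.06885) = 1.01e-6 M.
pOH = 6.00, so pH = 14.00 - 6.00 = 8.00.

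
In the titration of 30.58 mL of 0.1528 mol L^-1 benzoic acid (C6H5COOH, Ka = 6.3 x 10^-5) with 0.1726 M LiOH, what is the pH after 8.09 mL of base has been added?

3.83

Initial n(C6H5COOH) = 0.1528 x 0.03058 = 0.004673 mol.
n(LiOH) added = 0.1726 x 0.008090 = 0.001396 mol, converting that many moles of C6H5COOH to C6H5COO-.
Remaining n(C6H5COOH) = 0.003276 mol; n(C6H5COO-) = 0.001396 mol.
By Henderson-Hasselbalch, pH = pKa + log([A^-]/[HA]) = 4.20 + log(0.001396/0.003276) = 4.20 + (-0.37) = 3.83.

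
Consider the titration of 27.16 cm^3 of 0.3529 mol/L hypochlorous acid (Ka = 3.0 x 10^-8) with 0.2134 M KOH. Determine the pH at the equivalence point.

n(HClO) = 0.3529 x 0.02716 = 0.009585 mol; V(KOH) at equivalence = 0.009585/0.2134 = 0.04491 L.
At equivalence all the acid is converted to ClO-; total volume = 0.02716 + 0.04491 = 0.07207 L, so [ClO-] = 0.009585/0.07207 = 0.1330 M.
Kb = Kw/Ka = 1.0e-14 / 3.0 x 10^-8 = 3.33e-7.
[OH^-] = sqrt(Kb x [ClO-]) = sqrt(3.33e-7 x 0.1330) = 0.000211 M.
pOH = 3.68, so pH = 14.00 - 3.68 = 10.32.

10.32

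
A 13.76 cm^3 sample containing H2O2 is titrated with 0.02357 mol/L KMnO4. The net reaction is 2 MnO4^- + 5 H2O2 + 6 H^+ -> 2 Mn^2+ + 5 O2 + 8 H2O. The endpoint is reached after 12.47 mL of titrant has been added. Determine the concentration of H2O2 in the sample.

0.0534 M

n(KMnO4) = 0.02357 x 0.01247 = 0.0002939 mol.
From the balanced equation, 2 mol KMnO4 reacts with 5 mol H2O2, so n(H2O2) = 0.0002939 x 5/2 = 0.0007348 mol.
[H2O2] = 0.0007348 / 0.01376 L = 0.0534 M.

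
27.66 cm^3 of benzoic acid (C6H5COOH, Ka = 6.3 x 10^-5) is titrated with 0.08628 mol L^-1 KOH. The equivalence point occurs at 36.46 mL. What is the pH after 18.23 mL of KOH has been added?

4.20

18.23 mL is exactly half the equivalence volume (36.46/2), i.e. the half-equivalence point.
There, n(HA) = n(A^-), so pH = pKa = -log(6.3 x 10^-5) = 4.20.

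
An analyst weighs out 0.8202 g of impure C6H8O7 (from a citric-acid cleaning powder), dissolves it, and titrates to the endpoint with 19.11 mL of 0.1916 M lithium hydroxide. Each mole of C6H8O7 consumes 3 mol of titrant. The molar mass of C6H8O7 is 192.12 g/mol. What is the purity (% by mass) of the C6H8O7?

n(LiOH) = 0.1916 x 0.01911 = 0.003661 mol.
n(C6H8O7) = 0.003661 / 3 = 0.001220 mol.
mass of C6H8O7 = 0.001220 x 192.12 = 0.2345 g.
% purity = 0.2345 / 0.8202 x 100 = 28.6%.

28.6%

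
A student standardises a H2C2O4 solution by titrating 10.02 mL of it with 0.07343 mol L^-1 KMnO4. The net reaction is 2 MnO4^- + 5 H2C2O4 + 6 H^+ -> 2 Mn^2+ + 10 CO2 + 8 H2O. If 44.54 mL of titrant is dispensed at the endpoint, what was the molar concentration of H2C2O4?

0.816 M

n(KMnO4) = 0.07343 x 0.04454 = 0.003271 mol.
From the balanced equation, 2 mol KMnO4 reacts with 5 mol H2C2O4, so n(H2C2O4) = 0.003271 x 5/2 = 0.008176 mol.
[H2C2O4] = 0.008176 / 0.01002 L = 0.816 M.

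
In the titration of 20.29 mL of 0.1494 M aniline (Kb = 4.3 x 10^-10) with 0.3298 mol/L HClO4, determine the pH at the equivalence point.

2.81

n(C6H5NH2) = 0.1494 x 0.02029 = 0.003031 mol; V(HClO4) at equivalence = 0.003031/0.3298 = 0.009191 L.
At equivalence the base is fully converted to C6H5NH3+; total volume = 0.02948 L, so [C6H5NH3+] = 0.003031/0.02948 = 0.1028 M.
Ka(C6H5NH3+) = Kw/Kb = 1.0e-14 / 4.3 x 10^-10 = 2.33e-5.
[H^+] = sqrt(Ka x [C6H5NH3+]) = sqrt(2.33e-5 x 0.1028) = 0.00155 M.
pH = -log(0.00155) = 2.81.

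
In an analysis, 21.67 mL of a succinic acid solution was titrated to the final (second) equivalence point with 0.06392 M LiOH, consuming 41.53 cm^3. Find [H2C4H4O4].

n(LiOH) = 0.06392 x 0.04153 = 0.002655 mol.
At the final (second) equivalence point, 2 mol OH^- react per mol H2C4H4O4, so n(H2C4H4O4) = 0.002655 / 2 = 0.001327 mol.
[H2C4H4O4] = 0.001327 / 0.02167 L = 0.0613 M.

0.0613 M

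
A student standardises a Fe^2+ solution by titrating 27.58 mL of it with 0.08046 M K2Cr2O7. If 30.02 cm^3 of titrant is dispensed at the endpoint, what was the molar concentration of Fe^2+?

0.525 M

n(K2Cr2O7) = 0.08046 x 0.03002 = 0.002415 mol.
From the balanced equation, 1 mol K2Cr2O7 reacts with 6 mol Fe^2+, so n(Fe^2+) = 0.002415 x 6/1 = 0.01449 mol.
[Fe^2+] = 0.01449 / 0.02758 L = 0.525 M.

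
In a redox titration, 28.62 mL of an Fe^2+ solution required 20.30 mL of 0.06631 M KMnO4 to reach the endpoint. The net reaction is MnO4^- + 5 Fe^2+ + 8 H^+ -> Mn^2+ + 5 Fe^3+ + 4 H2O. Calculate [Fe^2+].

n(KMnO4) = 0.06631 x 0.02030 = 0.001346 mol.
From the balanced equation, 1 mol KMnO4 reacts with 5 mol Fe^2+, so n(Fe^2+) = 0.001346 x 5/1 = 0.006730 mol.
[Fe^2+] = 0.006730 / 0.02862 L = 0.235 M.

0.235 M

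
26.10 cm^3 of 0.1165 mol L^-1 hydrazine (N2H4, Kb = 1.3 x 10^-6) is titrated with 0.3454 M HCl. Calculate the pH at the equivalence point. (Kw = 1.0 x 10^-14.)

4.59

n(N2H4) = 0.1165 x 0.02610 = 0.003041 mol; V(HCl) at equivalence = 0.003041/0.3454 = 0.008803 L.
At equivalence the base is fully converted to N2H5+; total volume = 0.03490 L, so [N2H5+] = 0.003041/0.03490 = 0.08712 M.
Ka(N2H5+) = Kw/Kb = 1.0e-14 / 1.3 x 10^-6 = 7.69e-9.
[H^+] = sqrt(Ka x [N2H5+]) = sqrt(7.69e-9 x 0.08712) = 2.59e-5 M.
pH = -log(2.59e-5) = 4.59.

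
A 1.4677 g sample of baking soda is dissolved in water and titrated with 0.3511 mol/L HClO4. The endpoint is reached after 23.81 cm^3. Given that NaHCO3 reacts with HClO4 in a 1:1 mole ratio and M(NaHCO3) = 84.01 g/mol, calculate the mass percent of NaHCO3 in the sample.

47.9%

n(HClO4) = 0.3511 x 0.02381 = 0.008360 mol.
n(NaHCO3) = 0.008360 / 1 = 0.008360 mol.
mass of NaHCO3 = 0.008360 x 84.01 = 0.7023 g.
% purity = 0.7023 / 1.4677 x 100 = 47.9%.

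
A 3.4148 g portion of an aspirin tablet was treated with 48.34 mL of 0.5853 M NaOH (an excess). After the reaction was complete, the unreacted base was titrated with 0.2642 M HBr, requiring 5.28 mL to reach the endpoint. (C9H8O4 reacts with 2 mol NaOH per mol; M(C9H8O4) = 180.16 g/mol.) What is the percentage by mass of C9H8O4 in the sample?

Total n(NaOH) added = 0.5853 x 0.04834 = 0.02829 mol.
n(HBr) used = 0.2642 x 0.005280 = 0.001395 mol, which equals the excess n(NaOH).
So n(NaOH) consumed by the sample = 0.02829 - 0.001395 = 0.02690 mol.
n(C9H8O4) = 0.02690 / 2 = 0.01345 mol.
mass C9H8O4 = 0.01345 x 180.16 = 2.423 g, so %C9H8O4 = 2.423/3.4148 x 100 = 71.0%.

71.0%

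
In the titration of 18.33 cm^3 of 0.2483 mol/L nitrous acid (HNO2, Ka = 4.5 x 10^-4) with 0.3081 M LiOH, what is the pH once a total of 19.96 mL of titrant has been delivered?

n(acid) = 0.2483 x 0.01833 = 0.004551 mol; n(LiOH) added = 0.3081 x 0.01996 = 0.006150 mol.
Base is in excess by 0.006150 - 0.004551 = 0.001598 mol in a total volume of 0.03829 L.
[OH^-] = 0.001598/0.03829 = 0.04174 M, so pOH = 1.38 and pH = 14.00 - 1.38 = 12.62.

12.62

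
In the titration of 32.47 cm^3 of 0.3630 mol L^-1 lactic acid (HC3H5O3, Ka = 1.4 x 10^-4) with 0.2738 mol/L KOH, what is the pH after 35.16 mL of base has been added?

Initial n(HC3H5O3) = 0.3630 x 0.03247 = 0.01179 mol.
n(KOH) added = 0.2738 x 0.03516 = 0.009627 mol, converting that many moles of HC3H5O3 to C3H5O3-.
Remaining n(HC3H5O3) = 0.002160 mol; n(C3H5O3-) = 0.009627 mol.
By Henderson-Hasselbalch, pH = pKa + log([A^-]/[HA]) = 3.85 + log(0.009627/0.002160) = 3.85 + (+0.65) = 4.50.

4.50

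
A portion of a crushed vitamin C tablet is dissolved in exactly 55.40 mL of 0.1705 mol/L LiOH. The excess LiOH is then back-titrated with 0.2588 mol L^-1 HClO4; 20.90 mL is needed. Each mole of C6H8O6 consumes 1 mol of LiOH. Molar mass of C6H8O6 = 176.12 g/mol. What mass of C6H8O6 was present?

0.711 g

Total n(LiOH) added = 0.1705 x 0.05540 = 0.009446 mol.
n(HClO4) used = 0.2588 x 0.02090 = 0.005409 mol, which equals the excess n(LiOH).
So n(LiOH) consumed by the sample = 0.009446 - 0.005409 = 0.004037 mol.
n(C6H8O6) = 0.004037 / 1 = 0.004037 mol.
mass = 0.004037 mol x 176.12 g/mol = 0.711 g.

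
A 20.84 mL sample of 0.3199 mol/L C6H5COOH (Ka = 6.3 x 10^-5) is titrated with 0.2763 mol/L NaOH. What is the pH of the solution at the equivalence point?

8.69

n(C6H5COOH) = 0.3199 x 0.02084 = 0.006667 mol; V(NaOH) at equivalence = 0.006667/0.2763 = 0.02413 L.
At equivalence all the acid is converted to C6H5COO-; total volume = 0.02084 + 0.02413 = 0.04497 L, so [C6H5COO-] = 0.006667/0.04497 = 0.1483 M.
Kb = Kw/Ka = 1.0e-14 / 6.3 x 10^-5 = 1.59e-10.
[OH^-] = sqrt(Kb x [C6H5COO-]) = sqrt(1.59e-10 x 0.1483) = 4.85e-6 M.
pOH = 5.31, so pH = 14.00 - 5.31 = 8.69.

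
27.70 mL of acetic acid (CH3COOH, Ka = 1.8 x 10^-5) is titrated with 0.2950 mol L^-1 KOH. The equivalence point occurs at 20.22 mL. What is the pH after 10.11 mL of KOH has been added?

10.11 mL is exactly half the equivalence volume (20.22/2), i.e. the half-equivalence point.
There, n(HA) = n(A^-), so pH = pKa = -log(1.8 x 10^-5) = 4.74.

4.74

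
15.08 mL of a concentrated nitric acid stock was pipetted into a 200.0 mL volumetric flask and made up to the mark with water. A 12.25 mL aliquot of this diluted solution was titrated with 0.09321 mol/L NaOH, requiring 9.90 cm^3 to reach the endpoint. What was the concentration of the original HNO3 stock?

0.999 M

n(NaOH) = 0.09321 x 0.009900 = 0.0009228 mol.
n(HNO3) in the aliquot = 0.0009228 mol.
[diluted HNO3] = 0.0009228 / 0.01225 = 0.07533 M.
Dilution factor = 200.0/15.08 = 13.26, so [stock] = 0.07533 x 13.26 = 0.999 M.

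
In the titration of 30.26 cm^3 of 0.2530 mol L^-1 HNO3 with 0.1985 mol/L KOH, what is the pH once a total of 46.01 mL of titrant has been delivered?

12.29

n(acid) = 0.2530 x 0.03026 = 0.007656 mol; n(KOH) added = 0.1985 x 0.04601 = 0.009133 mol.
Base is in excess by 0.009133 - 0.007656 = 0.001477 mol in a total volume of 0.07627 L.
[OH^-] = 0.001477/0.07627 = 0.01937 M, so pOH = 1.71 and pH = 14.00 - 1.71 = 12.29.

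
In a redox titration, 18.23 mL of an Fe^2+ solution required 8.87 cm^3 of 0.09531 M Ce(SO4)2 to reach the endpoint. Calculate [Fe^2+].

n(Ce(SO4)2) = 0.09531 x 0.008870 = 0.0008454 mol.
From the balanced equation, 1 mol Ce(SO4)2 reacts with 1 mol Fe^2+, so n(Fe^2+) = 0.0008454 x 1/1 = 0.0008454 mol.
[Fe^2+] = 0.0008454 / 0.01823 L = 0.0464 M.

0.0464 M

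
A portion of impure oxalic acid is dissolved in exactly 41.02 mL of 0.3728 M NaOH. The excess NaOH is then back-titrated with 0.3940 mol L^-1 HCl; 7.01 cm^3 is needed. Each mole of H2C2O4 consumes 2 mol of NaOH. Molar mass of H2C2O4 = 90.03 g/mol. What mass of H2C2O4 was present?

0.564 g

Total n(NaOH) added = 0.3728 x 0.04102 = 0.01529 mol.
n(HCl) used = 0.3940 x 0.007010 = 0.002762 mol, which equals the excess n(NaOH).
So n(NaOH) consumed by the sample = 0.01529 - 0.002762 = 0.01253 mol.
n(H2C2O4) = 0.01253 / 2 = 0.006265 mol.
mass = 0.006265 mol x 90.03 g/mol = 0.564 g.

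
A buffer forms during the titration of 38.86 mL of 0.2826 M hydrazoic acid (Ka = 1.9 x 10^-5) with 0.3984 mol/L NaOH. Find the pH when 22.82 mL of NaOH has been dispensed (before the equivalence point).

5.40

Initial n(HN3) = 0.2826 x 0.03886 = 0.01098 mol.
n(NaOH) added = 0.3984 x 0.02282 = 0.009091 mol, converting that many moles of HN3 to N3-.
Remaining n(HN3) = 0.001890 mol; n(N3-) = 0.009091 mol.
By Henderson-Hasselbalch, pH = pKa + log([A^-]/[HA]) = 4.72 + log(0.009091/0.001890) = 4.72 + (+0.68) = 5.40.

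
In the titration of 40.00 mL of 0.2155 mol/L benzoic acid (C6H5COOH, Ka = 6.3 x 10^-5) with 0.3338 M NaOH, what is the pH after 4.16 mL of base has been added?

Initial n(C6H5COOH) = 0.2155 x 0.04000 = 0.008620 mol.
n(NaOH) added = 0.3338 x 0.004160 = 0.001389 mol, converting that many moles of C6H5COOH to C6H5COO-.
Remaining n(C6H5COOH) = 0.007231 mol; n(C6H5COO-) = 0.001389 mol.
By Henderson-Hasselbalch, pH = pKa + log([A^-]/[HA]) = 4.20 + log(0.001389/0.007231) = 4.20 + (-0.72) = 3.48.

3.48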